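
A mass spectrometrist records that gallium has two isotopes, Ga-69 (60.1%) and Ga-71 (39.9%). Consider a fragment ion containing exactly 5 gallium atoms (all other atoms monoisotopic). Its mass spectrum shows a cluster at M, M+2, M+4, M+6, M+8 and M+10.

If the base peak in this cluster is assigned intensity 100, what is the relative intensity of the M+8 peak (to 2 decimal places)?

22.04

Binomial terms of (0.601 + 0.399)^5: M 0.0784, M+2 0.2603, M+4 0.3456, M+6 0.2294, M+8 0.0762, M+10 0.0101 → M+4 is the base peak.
P(M+4) = C(5,2) × 0.601^3 × 0.399^2 = 10 × 0.2170818 × 0.159201 = 0.345596 (base)
P(M+8) = C(5,4) × 0.601^1 × 0.399^4 = 5 × 0.6010 × 0.02534496 = 0.076162
Relative intensity = 0.076162 / 0.345596 × 100 = 22.04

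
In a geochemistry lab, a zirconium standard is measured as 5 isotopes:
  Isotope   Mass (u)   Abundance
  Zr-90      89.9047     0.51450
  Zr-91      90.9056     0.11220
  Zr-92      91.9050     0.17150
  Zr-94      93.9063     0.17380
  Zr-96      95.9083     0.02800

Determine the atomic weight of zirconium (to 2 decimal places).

91.22 u

The abundance-weighted mean is 0.51450 × 89.9047 + 0.11220 × 90.9056 + 0.17150 × 91.9050 + 0.17380 × 93.9063 + 0.02800 × 95.9083
= 46.25597 + 10.19961 + 15.76171 + 16.32091 + 2.68543 = 91.22363 u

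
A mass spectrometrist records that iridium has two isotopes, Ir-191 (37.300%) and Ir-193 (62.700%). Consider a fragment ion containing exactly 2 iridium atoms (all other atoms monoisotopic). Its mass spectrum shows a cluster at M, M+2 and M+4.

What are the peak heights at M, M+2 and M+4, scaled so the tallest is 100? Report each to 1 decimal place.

29.7 : 100.0 : 84.0

The 2 Ir atoms are independent, so intensities follow the terms of (0.37300 + 0.62700)^2.
P(M) = 0.37300^2 = 0.139129
P(M+2) = 2 × 0.37300^1 × 0.62700^1 = 0.467742
P(M+4) = 0.62700^2 = 0.393129
The M+2 peak is largest (0.467742); scaling to 100 gives 29.7 : 100.0 : 84.0.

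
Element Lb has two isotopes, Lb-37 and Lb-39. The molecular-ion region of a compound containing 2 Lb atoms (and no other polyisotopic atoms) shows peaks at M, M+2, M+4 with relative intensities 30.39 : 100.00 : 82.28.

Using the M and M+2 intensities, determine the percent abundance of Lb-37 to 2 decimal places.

37.80%

If p is the fraction of Lb that is Lb-37, then I(M+2)/I(M) = [C(2,1)·p^1·(1−p)] / p^2 = 2·(1−p)/p = 100.00/30.39 = 3.2906
(1−p)/p = 3.2906/2 = 1.6453  ⇒  p = 1/(1 + 1.6453) = 0.3780
Lb-37: 37.80%, Lb-39: 62.20%.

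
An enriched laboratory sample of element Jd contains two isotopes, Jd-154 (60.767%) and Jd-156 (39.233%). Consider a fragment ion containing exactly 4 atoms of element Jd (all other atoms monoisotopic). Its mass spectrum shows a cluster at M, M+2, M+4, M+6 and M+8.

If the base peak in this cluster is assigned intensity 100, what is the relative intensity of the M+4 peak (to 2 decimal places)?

Term probabilities: M 0.1364, M+2 0.3521, M+4 0.3410, M+6 0.1468, M+8 0.0237. Base peak = M+2.
P(M+2) = C(4,1) × 0.60767^3 × 0.39233^1 = 4 × 0.22438994 × 0.39233 = 0.352140 (base)
P(M+4) = C(4,2) × 0.60767^2 × 0.39233^2 = 6 × 0.36926283 × 0.15392283 = 0.341028
Relative intensity = 0.341028 / 0.352140 × 100 = 96.84

96.84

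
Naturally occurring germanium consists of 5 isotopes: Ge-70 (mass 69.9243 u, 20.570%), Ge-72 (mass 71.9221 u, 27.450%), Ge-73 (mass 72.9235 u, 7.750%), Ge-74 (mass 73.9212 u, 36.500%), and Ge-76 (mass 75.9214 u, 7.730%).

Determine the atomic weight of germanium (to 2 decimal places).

Average mass = Σ (abundance × isotope mass) = 0.20570 × 69.9243 + 0.27450 × 71.9221 + 0.07750 × 72.9235 + 0.36500 × 73.9212 + 0.07730 × 75.9214
= 14.38343 + 19.74262 + 5.65157 + 26.98124 + 5.86872 = 72.62758 u

72.63 u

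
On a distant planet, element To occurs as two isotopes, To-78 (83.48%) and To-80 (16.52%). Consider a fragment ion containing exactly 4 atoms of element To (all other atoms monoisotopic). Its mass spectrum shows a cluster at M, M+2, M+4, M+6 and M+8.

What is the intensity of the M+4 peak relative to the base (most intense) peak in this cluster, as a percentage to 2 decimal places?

Term probabilities: M 0.4857, M+2 0.3844, M+4 0.1141, M+6 0.0151, M+8 0.0007. Base peak = M.
P(M) = C(4,0) × 0.8348^4 × 0.1652^0 = 1 × 0.48565712 × 1.0000 = 0.485657 (base)
P(M+4) = C(4,2) × 0.8348^2 × 0.1652^2 = 6 × 0.69689104 × 0.02729104 = 0.114113
Relative intensity = 0.114113 / 0.485657 × 100 = 23.50

23.50%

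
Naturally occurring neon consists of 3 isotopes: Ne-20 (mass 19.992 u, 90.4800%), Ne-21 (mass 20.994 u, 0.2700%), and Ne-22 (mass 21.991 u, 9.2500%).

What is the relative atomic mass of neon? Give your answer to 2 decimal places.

Weight each isotope mass by its fractional abundance: 0.904800 × 19.992 + 0.002700 × 20.994 + 0.092500 × 21.991
= 18.0888 + 0.0567 + 2.0342 = 20.1797 u

20.18 u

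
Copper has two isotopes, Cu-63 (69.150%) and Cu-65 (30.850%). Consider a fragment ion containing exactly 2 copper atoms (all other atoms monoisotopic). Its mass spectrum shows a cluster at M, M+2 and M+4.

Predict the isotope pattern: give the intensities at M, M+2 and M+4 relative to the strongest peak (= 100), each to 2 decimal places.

100.00 : 89.23 : 19.90

Expanding (0.69150 + 0.30850)^2:
P(M) = 0.69150^2 = 0.478172
P(M+2) = 2 × 0.69150^1 × 0.30850^1 = 0.426656
P(M+4) = 0.30850^2 = 0.095172
The M peak is largest (0.478172); scaling to 100 gives 100.00 : 89.23 : 19.90.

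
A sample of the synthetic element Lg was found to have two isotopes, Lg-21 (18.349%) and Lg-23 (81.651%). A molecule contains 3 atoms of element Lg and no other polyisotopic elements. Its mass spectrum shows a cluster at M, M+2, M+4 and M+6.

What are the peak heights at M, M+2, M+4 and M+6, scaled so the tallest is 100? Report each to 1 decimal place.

The 3 Lg atoms are independent, so intensities follow the terms of (0.18349 + 0.81651)^3.
P(M) = 0.18349^3 = 0.006178
P(M+2) = 3 × 0.18349^2 × 0.81651^1 = 0.082472
P(M+4) = 3 × 0.18349^1 × 0.81651^2 = 0.366992
P(M+6) = 0.81651^3 = 0.544358
The M+6 peak is largest (0.544358); scaling to 100 gives 1.1 : 15.2 : 67.4 : 100.0.

1.1 : 15.2 : 67.4 : 100.0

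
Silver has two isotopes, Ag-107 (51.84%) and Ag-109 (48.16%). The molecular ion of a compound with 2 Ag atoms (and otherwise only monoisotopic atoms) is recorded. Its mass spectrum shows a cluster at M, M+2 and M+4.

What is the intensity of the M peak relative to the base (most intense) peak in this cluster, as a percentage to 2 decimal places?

53.82%

(0.5184 + 0.4816)^2 gives M 0.2687, M+2 0.4993, M+4 0.2319; the largest is M+2.
P(M+2) = C(2,1) × 0.5184^1 × 0.4816^1 = 2 × 0.5184 × 0.4816 = 0.499323 (base)
P(M) = C(2,0) × 0.5184^2 × 0.4816^0 = 1 × 0.26873856 × 1.0000 = 0.268739
Relative intensity = 0.268739 / 0.499323 × 100 = 53.82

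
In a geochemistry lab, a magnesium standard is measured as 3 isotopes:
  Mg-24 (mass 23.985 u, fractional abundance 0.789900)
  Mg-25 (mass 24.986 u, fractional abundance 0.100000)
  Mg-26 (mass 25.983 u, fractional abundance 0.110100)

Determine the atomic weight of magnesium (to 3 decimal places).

24.305 u

The abundance-weighted mean is 0.789900 × 23.985 + 0.100000 × 24.986 + 0.110100 × 25.983
= 18.9458 + 2.4986 + 2.8607 = 24.3051 u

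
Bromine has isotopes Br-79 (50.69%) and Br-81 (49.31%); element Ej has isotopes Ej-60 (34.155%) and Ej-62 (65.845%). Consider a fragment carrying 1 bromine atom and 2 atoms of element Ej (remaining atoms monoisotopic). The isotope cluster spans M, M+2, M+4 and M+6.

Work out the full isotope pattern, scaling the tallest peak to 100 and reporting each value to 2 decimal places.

13.39 : 64.66 : 100.00 : 48.42

Bromine pattern (n=1): 0.5069 : 0.4931
Element Ej pattern (n=2): 0.1166564 : 0.4497872 : 0.4335564
Convolve the two distributions (both contribute in 2-u steps):
  M: 0.5069×0.1166564 = 0.059133
  M+2: 0.5069×0.4497872 + 0.4931×0.1166564 = 0.285520
  M+4: 0.5069×0.4335564 + 0.4931×0.4497872 = 0.441560
  M+6: 0.4931×0.4335564 = 0.213787
Scale to base peak (0.441560) = 100: 13.39 : 64.66 : 100.00 : 48.42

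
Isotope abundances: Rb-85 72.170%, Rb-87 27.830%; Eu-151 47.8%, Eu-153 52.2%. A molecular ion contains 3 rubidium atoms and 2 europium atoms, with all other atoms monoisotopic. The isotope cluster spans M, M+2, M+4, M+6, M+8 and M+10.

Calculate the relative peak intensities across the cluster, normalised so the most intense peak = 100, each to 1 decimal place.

24.0 : 80.2 : 100.0 : 57.9 : 15.8 : 1.6

Rubidium pattern (n=3): 0.37589809 : 0.43485841 : 0.16768892 : 0.02155458
Europium pattern (n=2): 0.228484 : 0.499032 : 0.272484
Convolve the two distributions (both contribute in 2-u steps):
  M: 0.37589809×0.228484 = 0.085887
  M+2: 0.37589809×0.499032 + 0.43485841×0.228484 = 0.286943
  M+4: 0.37589809×0.272484 + 0.43485841×0.499032 + 0.16768892×0.228484 = 0.357749
  M+6: 0.43485841×0.272484 + 0.16768892×0.499032 + 0.02155458×0.228484 = 0.207099
  M+8: 0.16768892×0.272484 + 0.02155458×0.499032 = 0.056449
  M+10: 0.02155458×0.272484 = 0.005873
Scale to base peak (0.357749) = 100: 24.0 : 80.2 : 100.0 : 57.9 : 15.8 : 1.6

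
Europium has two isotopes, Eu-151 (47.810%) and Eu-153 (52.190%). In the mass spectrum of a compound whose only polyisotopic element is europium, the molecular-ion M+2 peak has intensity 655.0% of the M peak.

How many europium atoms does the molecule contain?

6

For n independent Eu atoms, I(M+2)/I(M) = n · (abundance Eu-153) / (abundance Eu-151) = n · 0.52190/0.47810.
n = 6.550 × 0.47810/0.52190 = 6.00 ≈ 6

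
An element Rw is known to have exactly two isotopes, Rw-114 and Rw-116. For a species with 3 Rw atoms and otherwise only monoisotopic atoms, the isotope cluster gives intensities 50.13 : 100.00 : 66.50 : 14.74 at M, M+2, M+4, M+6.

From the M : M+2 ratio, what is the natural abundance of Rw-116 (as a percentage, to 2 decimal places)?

Write p for the Rw-114 fraction. I(M+2)/I(M) = [C(3,1)·p^2·(1−p)] / p^3 = 3·(1−p)/p = 100.00/50.13 = 1.9948
(1−p)/p = 1.9948/3 = 0.6649  ⇒  p = 1/(1 + 0.6649) = 0.6006
Rw-114: 60.06%, Rw-116: 39.94%.

39.94%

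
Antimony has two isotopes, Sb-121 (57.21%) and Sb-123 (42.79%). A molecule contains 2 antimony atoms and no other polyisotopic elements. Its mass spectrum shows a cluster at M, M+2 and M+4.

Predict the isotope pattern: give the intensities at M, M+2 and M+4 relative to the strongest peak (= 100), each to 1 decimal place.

66.8 : 100.0 : 37.4

Expanding (0.5721 + 0.4279)^2:
P(M) = 0.5721^2 = 0.327298
P(M+2) = 2 × 0.5721^1 × 0.4279^1 = 0.489603
P(M+4) = 0.4279^2 = 0.183098
The M+2 peak is largest (0.489603); scaling to 100 gives 66.8 : 100.0 : 37.4.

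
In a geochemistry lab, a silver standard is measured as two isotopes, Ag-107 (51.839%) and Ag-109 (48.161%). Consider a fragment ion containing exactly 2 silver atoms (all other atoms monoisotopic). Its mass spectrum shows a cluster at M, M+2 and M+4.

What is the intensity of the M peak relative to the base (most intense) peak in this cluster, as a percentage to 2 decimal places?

Binomial terms of (0.51839 + 0.48161)^2: M 0.2687, M+2 0.4993, M+4 0.2319 → M+2 is the base peak.
P(M+2) = C(2,1) × 0.51839^1 × 0.48161^1 = 2 × 0.51839 × 0.48161 = 0.499324 (base)
P(M) = C(2,0) × 0.51839^2 × 0.48161^0 = 1 × 0.26872819 × 1.0000 = 0.268728
Relative intensity = 0.268728 / 0.499324 × 100 = 53.82

53.82%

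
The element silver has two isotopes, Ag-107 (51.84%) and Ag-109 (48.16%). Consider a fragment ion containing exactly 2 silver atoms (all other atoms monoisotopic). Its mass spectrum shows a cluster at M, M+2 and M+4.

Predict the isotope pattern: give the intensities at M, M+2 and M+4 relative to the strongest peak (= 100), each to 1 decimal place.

The 2 Ag atoms are independent, so intensities follow the terms of (0.5184 + 0.4816)^2.
P(M) = 0.5184^2 = 0.268739
P(M+2) = 2 × 0.5184^1 × 0.4816^1 = 0.499323
P(M+4) = 0.4816^2 = 0.231939
The M+2 peak is largest (0.499323); scaling to 100 gives 53.8 : 100.0 : 46.5.

53.8 : 100.0 : 46.5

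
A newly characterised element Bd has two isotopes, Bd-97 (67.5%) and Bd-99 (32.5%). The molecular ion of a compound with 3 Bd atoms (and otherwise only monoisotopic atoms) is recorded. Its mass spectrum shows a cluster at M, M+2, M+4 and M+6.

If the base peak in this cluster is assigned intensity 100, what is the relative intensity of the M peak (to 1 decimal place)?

Binomial terms of (0.675 + 0.325)^3: M 0.3075, M+2 0.4442, M+4 0.2139, M+6 0.0343 → M+2 is the base peak.
P(M+2) = C(3,1) × 0.675^2 × 0.325^1 = 3 × 0.455625 × 0.3250 = 0.444234 (base)
P(M) = C(3,0) × 0.675^3 × 0.325^0 = 1 × 0.30754688 × 1.0000 = 0.307547
Relative intensity = 0.307547 / 0.444234 × 100 = 69.2

69.2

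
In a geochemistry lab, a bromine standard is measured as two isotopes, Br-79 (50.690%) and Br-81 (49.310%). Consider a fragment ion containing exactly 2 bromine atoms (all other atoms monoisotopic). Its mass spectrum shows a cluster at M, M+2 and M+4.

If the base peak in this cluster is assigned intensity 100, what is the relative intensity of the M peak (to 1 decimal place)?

Binomial terms of (0.50690 + 0.49310)^2: M 0.2569, M+2 0.4999, M+4 0.2431 → M+2 is the base peak.
P(M+2) = C(2,1) × 0.50690^1 × 0.49310^1 = 2 × 0.5069 × 0.4931 = 0.499905 (base)
P(M) = C(2,0) × 0.50690^2 × 0.49310^0 = 1 × 0.25694761 × 1.0000 = 0.256948
Relative intensity = 0.256948 / 0.499905 × 100 = 51.4

51.4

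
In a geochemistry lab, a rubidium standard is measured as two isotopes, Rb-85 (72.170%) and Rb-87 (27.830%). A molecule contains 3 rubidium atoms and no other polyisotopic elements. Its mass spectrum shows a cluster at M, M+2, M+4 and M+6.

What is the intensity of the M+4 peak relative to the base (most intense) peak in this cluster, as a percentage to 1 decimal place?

(0.72170 + 0.27830)^3 gives M 0.3759, M+2 0.4349, M+4 0.1677, M+6 0.0216; the largest is M+2.
P(M+2) = C(3,1) × 0.72170^2 × 0.27830^1 = 3 × 0.52085089 × 0.2783 = 0.434858 (base)
P(M+4) = C(3,2) × 0.72170^1 × 0.27830^2 = 3 × 0.7217 × 0.07745089 = 0.167689
Relative intensity = 0.167689 / 0.434858 × 100 = 38.6

38.6%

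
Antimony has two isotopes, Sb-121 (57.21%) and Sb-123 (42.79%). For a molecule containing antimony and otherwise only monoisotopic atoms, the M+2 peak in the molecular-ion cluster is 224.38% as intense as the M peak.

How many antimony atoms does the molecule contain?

3

With n Sb atoms, P(M+2)/P(M) = C(n,1)·p^(n−1)q / p^n = n·q/p = n · 0.4279/0.5721.
n = 2.2438 × 0.5721/0.4279 = 3.00 ≈ 3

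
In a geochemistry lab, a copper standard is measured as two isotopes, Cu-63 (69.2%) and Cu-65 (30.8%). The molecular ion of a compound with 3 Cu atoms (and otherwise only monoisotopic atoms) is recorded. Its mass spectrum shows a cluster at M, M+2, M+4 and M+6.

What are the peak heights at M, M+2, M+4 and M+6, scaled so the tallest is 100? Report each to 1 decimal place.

74.9 : 100.0 : 44.5 : 6.6

Each Cu atom is independently Cu-63 (p = 0.692) or Cu-65 (q = 0.308); the cluster is the binomial expansion (p + q)^3.
P(M) = 0.692^3 = 0.331374
P(M+2) = 3 × 0.692^2 × 0.308^1 = 0.442470
P(M+4) = 3 × 0.692^1 × 0.308^2 = 0.196938
P(M+6) = 0.308^3 = 0.029218
The M+2 peak is largest (0.442470); scaling to 100 gives 74.9 : 100.0 : 44.5 : 6.6.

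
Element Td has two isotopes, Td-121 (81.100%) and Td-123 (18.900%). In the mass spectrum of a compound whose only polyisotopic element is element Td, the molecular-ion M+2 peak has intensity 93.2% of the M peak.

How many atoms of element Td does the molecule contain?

For n independent Td atoms, I(M+2)/I(M) = n · (abundance Td-123) / (abundance Td-121) = n · 0.18900/0.81100.
n = 0.932 × 0.81100/0.18900 = 4.00 ≈ 4

4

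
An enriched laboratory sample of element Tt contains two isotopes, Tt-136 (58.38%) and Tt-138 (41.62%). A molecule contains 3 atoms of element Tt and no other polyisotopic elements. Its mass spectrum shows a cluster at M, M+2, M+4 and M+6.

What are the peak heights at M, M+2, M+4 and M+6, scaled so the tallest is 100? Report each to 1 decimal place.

46.8 : 100.0 : 71.3 : 16.9

Each Tt atom is independently Tt-136 (p = 0.5838) or Tt-138 (q = 0.4162); the cluster is the binomial expansion (p + q)^3.
P(M) = 0.5838^3 = 0.198972
P(M+2) = 3 × 0.5838^2 × 0.4162^1 = 0.425551
P(M+4) = 3 × 0.5838^1 × 0.4162^2 = 0.303382
P(M+6) = 0.4162^3 = 0.072095
The M+2 peak is largest (0.425551); scaling to 100 gives 46.8 : 100.0 : 71.3 : 16.9.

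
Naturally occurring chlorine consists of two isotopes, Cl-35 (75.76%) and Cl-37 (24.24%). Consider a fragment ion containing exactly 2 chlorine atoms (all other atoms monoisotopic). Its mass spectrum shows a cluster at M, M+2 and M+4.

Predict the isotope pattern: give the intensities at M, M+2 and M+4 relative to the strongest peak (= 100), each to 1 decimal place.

The 2 Cl atoms are independent, so intensities follow the terms of (0.7576 + 0.2424)^2.
P(M) = 0.7576^2 = 0.573958
P(M+2) = 2 × 0.7576^1 × 0.2424^1 = 0.367284
P(M+4) = 0.2424^2 = 0.058758
The M peak is largest (0.573958); scaling to 100 gives 100.0 : 64.0 : 10.2.

100.0 : 64.0 : 10.2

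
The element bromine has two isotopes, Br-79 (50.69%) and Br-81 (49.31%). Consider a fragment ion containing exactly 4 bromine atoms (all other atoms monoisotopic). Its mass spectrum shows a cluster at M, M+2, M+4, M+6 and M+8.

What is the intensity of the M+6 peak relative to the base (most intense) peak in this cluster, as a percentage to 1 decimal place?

(0.5069 + 0.4931)^4 gives M 0.0660, M+2 0.2569, M+4 0.3749, M+6 0.2431, M+8 0.0591; the largest is M+4.
P(M+4) = C(4,2) × 0.5069^2 × 0.4931^2 = 6 × 0.25694761 × 0.24314761 = 0.374857 (base)
P(M+6) = C(4,3) × 0.5069^1 × 0.4931^3 = 4 × 0.5069 × 0.11989609 = 0.243101
Relative intensity = 0.243101 / 0.374857 × 100 = 64.9

64.9%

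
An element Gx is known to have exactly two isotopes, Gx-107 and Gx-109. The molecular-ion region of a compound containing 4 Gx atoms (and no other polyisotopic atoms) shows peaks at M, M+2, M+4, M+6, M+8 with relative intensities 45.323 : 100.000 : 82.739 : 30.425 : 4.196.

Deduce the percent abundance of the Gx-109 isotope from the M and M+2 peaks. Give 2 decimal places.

35.55%

If p is the fraction of Gx that is Gx-107, then I(M+2)/I(M) = [C(4,1)·p^3·(1−p)] / p^4 = 4·(1−p)/p = 100.000/45.323 = 2.2064
(1−p)/p = 2.2064/4 = 0.5516  ⇒  p = 1/(1 + 0.5516) = 0.6445
Gx-107: 64.45%, Gx-109: 35.55%.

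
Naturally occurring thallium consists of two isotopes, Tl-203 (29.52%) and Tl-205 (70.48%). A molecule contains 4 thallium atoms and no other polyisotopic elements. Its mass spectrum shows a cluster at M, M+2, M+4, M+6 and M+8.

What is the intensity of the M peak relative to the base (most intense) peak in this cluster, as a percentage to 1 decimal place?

Binomial terms of (0.2952 + 0.7048)^4: M 0.0076, M+2 0.0725, M+4 0.2597, M+6 0.4134, M+8 0.2468 → M+6 is the base peak.
P(M+6) = C(4,3) × 0.2952^1 × 0.7048^3 = 4 × 0.2952 × 0.35010449 = 0.413403 (base)
P(M) = C(4,0) × 0.2952^4 × 0.7048^0 = 1 × 0.00759391 × 1.0000 = 0.007594
Relative intensity = 0.007594 / 0.413403 × 100 = 1.8

1.8%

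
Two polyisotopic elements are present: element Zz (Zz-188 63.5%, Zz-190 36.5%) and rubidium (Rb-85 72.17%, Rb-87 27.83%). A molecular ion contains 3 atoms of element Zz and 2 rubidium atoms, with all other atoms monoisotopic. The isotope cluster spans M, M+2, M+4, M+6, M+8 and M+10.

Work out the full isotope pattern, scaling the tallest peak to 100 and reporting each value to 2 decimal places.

40.07 : 100.00 : 98.97 : 48.52 : 11.77 : 1.13

Element Zz pattern (n=3): 0.25604788 : 0.44153138 : 0.25379362 : 0.04862712
Rubidium pattern (n=2): 0.52085089 : 0.40169822 : 0.07745089
Convolve the two distributions (both contribute in 2-u steps):
  M: 0.25604788×0.52085089 = 0.133363
  M+2: 0.25604788×0.40169822 + 0.44153138×0.52085089 = 0.332826
  M+4: 0.25604788×0.07745089 + 0.44153138×0.40169822 + 0.25379362×0.52085089 = 0.329382
  M+6: 0.44153138×0.07745089 + 0.25379362×0.40169822 + 0.04862712×0.52085089 = 0.161473
  M+8: 0.25379362×0.07745089 + 0.04862712×0.40169822 = 0.039190
  M+10: 0.04862712×0.07745089 = 0.003766
Scale to base peak (0.332826) = 100: 40.07 : 100.00 : 98.97 : 48.52 : 11.77 : 1.13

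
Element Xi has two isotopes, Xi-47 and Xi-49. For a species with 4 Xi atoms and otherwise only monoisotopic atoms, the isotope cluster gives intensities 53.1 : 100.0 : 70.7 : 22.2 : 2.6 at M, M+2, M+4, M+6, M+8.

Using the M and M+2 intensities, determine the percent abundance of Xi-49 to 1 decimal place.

Let p = fractional abundance of Xi-47. I(M+2)/I(M) = [C(4,1)·p^3·(1−p)] / p^4 = 4·(1−p)/p = 100.0/53.1 = 1.8832
(1−p)/p = 1.8832/4 = 0.4708  ⇒  p = 1/(1 + 0.4708) = 0.6799
Xi-47: 68.0%, Xi-49: 32.0%.

32.0%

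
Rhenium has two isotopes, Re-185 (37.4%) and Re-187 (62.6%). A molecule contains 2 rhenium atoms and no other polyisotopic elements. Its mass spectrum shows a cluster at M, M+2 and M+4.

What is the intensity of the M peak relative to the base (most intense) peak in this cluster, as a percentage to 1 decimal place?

Term probabilities: M 0.1399, M+2 0.4682, M+4 0.3919. Base peak = M+2.
P(M+2) = C(2,1) × 0.374^1 × 0.626^1 = 2 × 0.3740 × 0.6260 = 0.468248 (base)
P(M) = C(2,0) × 0.374^2 × 0.626^0 = 1 × 0.139876 × 1.0000 = 0.139876
Relative intensity = 0.139876 / 0.468248 × 100 = 29.9

29.9%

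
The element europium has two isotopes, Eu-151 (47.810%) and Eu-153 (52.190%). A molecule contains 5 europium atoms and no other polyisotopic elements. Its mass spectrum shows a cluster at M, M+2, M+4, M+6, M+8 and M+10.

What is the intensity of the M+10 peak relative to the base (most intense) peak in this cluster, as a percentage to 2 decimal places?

Binomial terms of (0.47810 + 0.52190)^5: M 0.0250, M+2 0.1363, M+4 0.2977, M+6 0.3249, M+8 0.1774, M+10 0.0387 → M+6 is the base peak.
P(M+6) = C(5,3) × 0.47810^2 × 0.52190^3 = 10 × 0.22857961 × 0.14215492 = 0.324937 (base)
P(M+10) = C(5,5) × 0.47810^0 × 0.52190^5 = 1 × 1.0000 × 0.0387201 = 0.038720
Relative intensity = 0.038720 / 0.324937 × 100 = 11.92

11.92%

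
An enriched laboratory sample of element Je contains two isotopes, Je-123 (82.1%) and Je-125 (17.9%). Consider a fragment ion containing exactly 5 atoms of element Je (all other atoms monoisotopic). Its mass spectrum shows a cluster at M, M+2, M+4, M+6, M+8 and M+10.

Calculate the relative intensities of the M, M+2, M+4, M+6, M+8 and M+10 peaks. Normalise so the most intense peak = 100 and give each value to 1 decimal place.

Expanding (0.821 + 0.179)^5:
P(M) = 0.821^5 = 0.373006
P(M+2) = 5 × 0.821^4 × 0.179^1 = 0.406626
P(M+4) = 10 × 0.821^3 × 0.179^2 = 0.177311
P(M+6) = 10 × 0.821^2 × 0.179^3 = 0.038659
P(M+8) = 5 × 0.821^1 × 0.179^4 = 0.004214
P(M+10) = 0.179^5 = 0.000184
The M+2 peak is largest (0.406626); scaling to 100 gives 91.7 : 100.0 : 43.6 : 9.5 : 1.0 : 0.0.

91.7 : 100.0 : 43.6 : 9.5 : 1.0 : 0.0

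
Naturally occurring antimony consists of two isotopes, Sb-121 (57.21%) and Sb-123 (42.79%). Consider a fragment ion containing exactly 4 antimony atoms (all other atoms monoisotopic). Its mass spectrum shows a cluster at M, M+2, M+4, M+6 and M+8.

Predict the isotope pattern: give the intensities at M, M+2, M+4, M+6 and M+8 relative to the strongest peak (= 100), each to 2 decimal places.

29.79 : 89.13 : 100.00 : 49.86 : 9.32

Each Sb atom is independently Sb-121 (p = 0.5721) or Sb-123 (q = 0.4279); the cluster is the binomial expansion (p + q)^4.
P(M) = 0.5721^4 = 0.107124
P(M+2) = 4 × 0.5721^3 × 0.4279^1 = 0.320493
P(M+4) = 6 × 0.5721^2 × 0.4279^2 = 0.359567
P(M+6) = 4 × 0.5721^1 × 0.4279^3 = 0.179291
P(M+8) = 0.4279^4 = 0.033525
The M+4 peak is largest (0.359567); scaling to 100 gives 29.79 : 89.13 : 100.00 : 49.86 : 9.32.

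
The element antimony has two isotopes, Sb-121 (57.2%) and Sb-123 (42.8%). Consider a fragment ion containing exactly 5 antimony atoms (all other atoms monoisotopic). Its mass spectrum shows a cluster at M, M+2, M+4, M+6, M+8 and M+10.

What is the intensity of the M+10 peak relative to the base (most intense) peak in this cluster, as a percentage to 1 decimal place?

Term probabilities: M 0.0612, M+2 0.2291, M+4 0.3428, M+6 0.2565, M+8 0.0960, M+10 0.0144. Base peak = M+4.
P(M+4) = C(5,2) × 0.572^3 × 0.428^2 = 10 × 0.18714925 × 0.183184 = 0.342827 (base)
P(M+10) = C(5,5) × 0.572^0 × 0.428^5 = 1 × 1.0000 × 0.01436213 = 0.014362
Relative intensity = 0.014362 / 0.342827 × 100 = 4.2

4.2%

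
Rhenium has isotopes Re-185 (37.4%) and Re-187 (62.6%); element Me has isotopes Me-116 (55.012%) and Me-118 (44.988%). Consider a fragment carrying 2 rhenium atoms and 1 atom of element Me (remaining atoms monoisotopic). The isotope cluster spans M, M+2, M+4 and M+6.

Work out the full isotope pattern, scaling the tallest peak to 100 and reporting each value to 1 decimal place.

18.1 : 75.2 : 100.0 : 41.4

Rhenium pattern (n=2): 0.139876 : 0.468248 : 0.391876
Element Me pattern (n=1): 0.55012 : 0.44988
Convolve the two distributions (both contribute in 2-u steps):
  M: 0.139876×0.55012 = 0.076949
  M+2: 0.139876×0.44988 + 0.468248×0.55012 = 0.320520
  M+4: 0.468248×0.44988 + 0.391876×0.55012 = 0.426234
  M+6: 0.391876×0.44988 = 0.176297
Scale to base peak (0.426234) = 100: 18.1 : 75.2 : 100.0 : 41.4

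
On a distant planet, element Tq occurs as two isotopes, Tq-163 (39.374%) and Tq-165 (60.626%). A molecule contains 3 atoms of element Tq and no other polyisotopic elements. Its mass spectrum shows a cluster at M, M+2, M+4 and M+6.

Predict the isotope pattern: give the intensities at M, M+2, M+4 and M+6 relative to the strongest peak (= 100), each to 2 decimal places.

Expanding (0.39374 + 0.60626)^3:
P(M) = 0.39374^3 = 0.061042
P(M+2) = 3 × 0.39374^2 × 0.60626^1 = 0.281968
P(M+4) = 3 × 0.39374^1 × 0.60626^2 = 0.434159
P(M+6) = 0.60626^3 = 0.222832
The M+4 peak is largest (0.434159); scaling to 100 gives 14.06 : 64.95 : 100.00 : 51.32.

14.06 : 64.95 : 100.00 : 51.32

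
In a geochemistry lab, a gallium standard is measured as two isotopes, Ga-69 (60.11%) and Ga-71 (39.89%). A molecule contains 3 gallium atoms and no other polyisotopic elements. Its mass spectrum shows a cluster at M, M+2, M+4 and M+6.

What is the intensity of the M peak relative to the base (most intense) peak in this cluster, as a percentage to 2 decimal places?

Term probabilities: M 0.2172, M+2 0.4324, M+4 0.2869, M+6 0.0635. Base peak = M+2.
P(M+2) = C(3,1) × 0.6011^2 × 0.3989^1 = 3 × 0.36132121 × 0.3989 = 0.432393 (base)
P(M) = C(3,0) × 0.6011^3 × 0.3989^0 = 1 × 0.21719018 × 1.0000 = 0.217190
Relative intensity = 0.217190 / 0.432393 × 100 = 50.23

50.23%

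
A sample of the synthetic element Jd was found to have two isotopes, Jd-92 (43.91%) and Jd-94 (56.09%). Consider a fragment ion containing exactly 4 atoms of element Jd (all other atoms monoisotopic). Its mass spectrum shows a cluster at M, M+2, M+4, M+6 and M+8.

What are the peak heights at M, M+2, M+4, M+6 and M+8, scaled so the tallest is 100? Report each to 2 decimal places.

Each Jd atom is independently Jd-92 (p = 0.4391) or Jd-94 (q = 0.5609); the cluster is the binomial expansion (p + q)^4.
P(M) = 0.4391^4 = 0.037175
P(M+2) = 4 × 0.4391^3 × 0.5609^1 = 0.189948
P(M+4) = 6 × 0.4391^2 × 0.5609^2 = 0.363956
P(M+6) = 4 × 0.4391^1 × 0.5609^3 = 0.309942
P(M+8) = 0.5609^4 = 0.098979
The M+4 peak is largest (0.363956); scaling to 100 gives 10.21 : 52.19 : 100.00 : 85.16 : 27.20.

10.21 : 52.19 : 100.00 : 85.16 : 27.20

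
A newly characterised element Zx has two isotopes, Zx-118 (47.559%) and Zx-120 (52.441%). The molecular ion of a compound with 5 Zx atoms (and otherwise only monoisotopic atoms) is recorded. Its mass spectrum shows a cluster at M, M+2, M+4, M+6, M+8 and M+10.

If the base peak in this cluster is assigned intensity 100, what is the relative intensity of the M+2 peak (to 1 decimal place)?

Binomial terms of (0.47559 + 0.52441)^5: M 0.0243, M+2 0.1341, M+4 0.2958, M+6 0.3262, M+8 0.1798, M+10 0.0397 → M+6 is the base peak.
P(M+6) = C(5,3) × 0.47559^2 × 0.52441^3 = 10 × 0.22618585 × 0.14421582 = 0.326196 (base)
P(M+2) = C(5,1) × 0.47559^4 × 0.52441^1 = 5 × 0.05116004 × 0.52441 = 0.134144
Relative intensity = 0.134144 / 0.326196 × 100 = 41.1

41.1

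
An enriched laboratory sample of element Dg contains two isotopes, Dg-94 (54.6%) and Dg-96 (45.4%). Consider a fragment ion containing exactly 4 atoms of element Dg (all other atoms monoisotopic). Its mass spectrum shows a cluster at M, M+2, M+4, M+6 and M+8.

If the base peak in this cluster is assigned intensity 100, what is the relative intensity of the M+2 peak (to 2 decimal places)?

80.18

Term probabilities: M 0.0889, M+2 0.2956, M+4 0.3687, M+6 0.2044, M+8 0.0425. Base peak = M+4.
P(M+4) = C(4,2) × 0.546^2 × 0.454^2 = 6 × 0.298116 × 0.206116 = 0.368679 (base)
P(M+2) = C(4,1) × 0.546^3 × 0.454^1 = 4 × 0.16277134 × 0.4540 = 0.295593
Relative intensity = 0.295593 / 0.368679 × 100 = 80.18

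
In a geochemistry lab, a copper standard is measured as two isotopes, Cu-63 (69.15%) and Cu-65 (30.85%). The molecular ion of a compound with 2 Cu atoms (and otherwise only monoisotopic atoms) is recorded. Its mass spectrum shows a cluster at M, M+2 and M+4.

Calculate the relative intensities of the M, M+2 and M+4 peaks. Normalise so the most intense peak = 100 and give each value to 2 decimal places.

100.00 : 89.23 : 19.90

Expanding (0.6915 + 0.3085)^2:
P(M) = 0.6915^2 = 0.478172
P(M+2) = 2 × 0.6915^1 × 0.3085^1 = 0.426656
P(M+4) = 0.3085^2 = 0.095172
The M peak is largest (0.478172); scaling to 100 gives 100.00 : 89.23 : 19.90.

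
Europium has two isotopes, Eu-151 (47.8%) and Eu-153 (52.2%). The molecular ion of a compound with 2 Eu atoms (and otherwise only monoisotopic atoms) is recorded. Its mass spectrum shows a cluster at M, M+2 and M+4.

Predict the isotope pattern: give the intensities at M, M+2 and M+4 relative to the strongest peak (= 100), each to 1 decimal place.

45.8 : 100.0 : 54.6

Each Eu atom is independently Eu-151 (p = 0.478) or Eu-153 (q = 0.522); the cluster is the binomial expansion (p + q)^2.
P(M) = 0.478^2 = 0.228484
P(M+2) = 2 × 0.478^1 × 0.522^1 = 0.499032
P(M+4) = 0.522^2 = 0.272484
The M+2 peak is largest (0.499032); scaling to 100 gives 45.8 : 100.0 : 54.6.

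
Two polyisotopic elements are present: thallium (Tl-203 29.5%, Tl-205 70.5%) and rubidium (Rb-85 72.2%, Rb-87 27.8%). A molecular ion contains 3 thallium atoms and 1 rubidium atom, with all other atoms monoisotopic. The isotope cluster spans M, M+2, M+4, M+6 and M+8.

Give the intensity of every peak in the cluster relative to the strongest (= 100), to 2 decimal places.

Thallium pattern (n=3): 0.02567237 : 0.18405787 : 0.43986713 : 0.35040263
Rubidium pattern (n=1): 0.7220 : 0.2780
Convolve the two distributions (both contribute in 2-u steps):
  M: 0.02567237×0.7220 = 0.018535
  M+2: 0.02567237×0.2780 + 0.18405787×0.7220 = 0.140027
  M+4: 0.18405787×0.2780 + 0.43986713×0.7220 = 0.368752
  M+6: 0.43986713×0.2780 + 0.35040263×0.7220 = 0.375274
  M+8: 0.35040263×0.2780 = 0.097412
Scale to base peak (0.375274) = 100: 4.94 : 37.31 : 98.26 : 100.00 : 25.96

4.94 : 37.31 : 98.26 : 100.00 : 25.96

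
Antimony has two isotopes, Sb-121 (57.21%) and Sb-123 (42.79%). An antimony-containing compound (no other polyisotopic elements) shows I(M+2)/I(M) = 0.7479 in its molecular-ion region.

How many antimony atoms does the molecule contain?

The M+2/M ratio from n Sb atoms is n · q/p = n · 0.4279/0.5721.
n = 0.7479 × 0.5721/0.4279 = 1.00 ≈ 1

1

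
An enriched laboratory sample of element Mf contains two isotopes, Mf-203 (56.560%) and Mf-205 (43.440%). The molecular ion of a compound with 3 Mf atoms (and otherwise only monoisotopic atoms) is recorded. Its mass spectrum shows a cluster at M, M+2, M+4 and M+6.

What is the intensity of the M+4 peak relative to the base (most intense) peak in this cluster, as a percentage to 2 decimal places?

76.80%

(0.56560 + 0.43440)^3 gives M 0.1809, M+2 0.4169, M+4 0.3202, M+6 0.0820; the largest is M+2.
P(M+2) = C(3,1) × 0.56560^2 × 0.43440^1 = 3 × 0.31990336 × 0.4344 = 0.416898 (base)
P(M+4) = C(3,2) × 0.56560^1 × 0.43440^2 = 3 × 0.5656 × 0.18870336 = 0.320192
Relative intensity = 0.320192 / 0.416898 × 100 = 76.80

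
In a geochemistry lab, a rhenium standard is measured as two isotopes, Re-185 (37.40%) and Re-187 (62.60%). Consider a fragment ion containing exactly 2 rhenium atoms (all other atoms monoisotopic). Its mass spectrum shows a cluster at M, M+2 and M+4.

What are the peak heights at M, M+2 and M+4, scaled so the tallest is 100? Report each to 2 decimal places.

29.87 : 100.00 : 83.69

Each Re atom is independently Re-185 (p = 0.3740) or Re-187 (q = 0.6260); the cluster is the binomial expansion (p + q)^2.
P(M) = 0.3740^2 = 0.139876
P(M+2) = 2 × 0.3740^1 × 0.6260^1 = 0.468248
P(M+4) = 0.6260^2 = 0.391876
The M+2 peak is largest (0.468248); scaling to 100 gives 29.87 : 100.00 : 83.69.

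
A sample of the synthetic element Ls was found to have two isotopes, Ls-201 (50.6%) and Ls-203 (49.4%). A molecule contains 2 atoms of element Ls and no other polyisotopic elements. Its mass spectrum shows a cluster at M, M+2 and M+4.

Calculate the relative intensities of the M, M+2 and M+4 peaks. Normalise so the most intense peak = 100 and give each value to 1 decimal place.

Each Ls atom is independently Ls-201 (p = 0.506) or Ls-203 (q = 0.494); the cluster is the binomial expansion (p + q)^2.
P(M) = 0.506^2 = 0.256036
P(M+2) = 2 × 0.506^1 × 0.494^1 = 0.499928
P(M+4) = 0.494^2 = 0.244036
The M+2 peak is largest (0.499928); scaling to 100 gives 51.2 : 100.0 : 48.8.

51.2 : 100.0 : 48.8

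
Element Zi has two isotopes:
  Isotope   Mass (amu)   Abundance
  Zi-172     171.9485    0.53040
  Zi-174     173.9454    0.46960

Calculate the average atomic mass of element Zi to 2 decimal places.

172.89 amu

Weight each isotope mass by its fractional abundance: 0.53040 × 171.9485 + 0.46960 × 173.9454
= 91.20148 + 81.68476 = 172.88624 amu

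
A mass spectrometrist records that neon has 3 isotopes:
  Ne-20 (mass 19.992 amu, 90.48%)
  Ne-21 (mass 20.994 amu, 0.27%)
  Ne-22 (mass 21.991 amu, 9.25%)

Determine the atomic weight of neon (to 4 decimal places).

The abundance-weighted mean is 0.9048 × 19.992 + 0.0027 × 20.994 + 0.0925 × 21.991
= 18.08876 + 0.05668 + 2.03417 = 20.17961 amu

20.1796 amu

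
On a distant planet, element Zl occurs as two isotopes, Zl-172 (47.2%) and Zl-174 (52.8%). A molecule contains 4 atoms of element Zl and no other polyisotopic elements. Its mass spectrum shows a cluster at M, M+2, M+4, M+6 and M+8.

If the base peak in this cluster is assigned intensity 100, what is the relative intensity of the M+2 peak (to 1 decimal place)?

Term probabilities: M 0.0496, M+2 0.2221, M+4 0.3727, M+6 0.2779, M+8 0.0777. Base peak = M+4.
P(M+4) = C(4,2) × 0.472^2 × 0.528^2 = 6 × 0.222784 × 0.278784 = 0.372652 (base)
P(M+2) = C(4,1) × 0.472^3 × 0.528^1 = 4 × 0.10515405 × 0.5280 = 0.222085
Relative intensity = 0.222085 / 0.372652 × 100 = 59.6

59.6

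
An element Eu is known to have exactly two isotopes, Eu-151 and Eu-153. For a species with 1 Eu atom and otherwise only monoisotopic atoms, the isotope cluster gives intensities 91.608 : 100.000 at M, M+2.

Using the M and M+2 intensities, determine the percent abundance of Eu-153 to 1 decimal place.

Write p for the Eu-151 fraction. I(M+2)/I(M) = [C(1,1)·p^0·(1−p)] / p^1 = 1·(1−p)/p = 100.000/91.608 = 1.0916
(1−p)/p = 1.0916/1 = 1.0916  ⇒  p = 1/(1 + 1.0916) = 0.4781
Eu-151: 47.8%, Eu-153: 52.2%.

52.2%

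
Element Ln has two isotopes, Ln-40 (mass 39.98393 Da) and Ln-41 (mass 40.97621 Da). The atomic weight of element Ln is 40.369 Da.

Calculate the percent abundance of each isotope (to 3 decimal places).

Writing the weighted mean with unknown fraction x of Ln-40:
39.98393·x + 40.97621·(1 − x) = 40.369
(39.98393 − 40.97621)·x = 40.369 − 40.97621
x = -0.60721 / -0.99228 = 0.61193 → 61.193% Ln-40, 38.807% Ln-41.

Ln-40: 61.193%, Ln-41: 38.807%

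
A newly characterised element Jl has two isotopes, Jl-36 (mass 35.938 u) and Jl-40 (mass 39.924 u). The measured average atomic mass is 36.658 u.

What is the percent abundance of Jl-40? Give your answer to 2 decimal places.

Let x be the fractional abundance of Jl-36; then Jl-40 has abundance 1 − x.
35.938·x + 39.924·(1 − x) = 36.658
(35.938 − 39.924)·x = 36.658 − 39.924
x = -3.266 / -3.986 = 0.81937 → 81.94% Jl-36, 18.06% Jl-40.

18.06%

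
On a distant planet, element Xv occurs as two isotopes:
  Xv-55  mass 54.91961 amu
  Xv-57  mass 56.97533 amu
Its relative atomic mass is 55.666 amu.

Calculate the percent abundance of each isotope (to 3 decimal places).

Xv-55: 63.692%, Xv-57: 36.308%

Writing the weighted mean with unknown fraction x of Xv-55:
54.91961·x + 56.97533·(1 − x) = 55.666
(54.91961 − 56.97533)·x = 55.666 − 56.97533
x = -1.30933 / -2.05572 = 0.63692 → 63.692% Xv-55, 36.308% Xv-57.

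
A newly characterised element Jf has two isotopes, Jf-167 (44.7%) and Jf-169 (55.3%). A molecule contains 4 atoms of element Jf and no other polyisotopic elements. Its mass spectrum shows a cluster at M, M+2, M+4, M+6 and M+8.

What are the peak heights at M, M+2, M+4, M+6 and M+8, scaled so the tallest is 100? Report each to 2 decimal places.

The 4 Jf atoms are independent, so intensities follow the terms of (0.447 + 0.553)^4.
P(M) = 0.447^4 = 0.039924
P(M+2) = 4 × 0.447^3 × 0.553^1 = 0.197564
P(M+4) = 6 × 0.447^2 × 0.553^2 = 0.366620
P(M+6) = 4 × 0.447^1 × 0.553^3 = 0.302373
P(M+8) = 0.553^4 = 0.093519
The M+4 peak is largest (0.366620); scaling to 100 gives 10.89 : 53.89 : 100.00 : 82.48 : 25.51.

10.89 : 53.89 : 100.00 : 82.48 : 25.51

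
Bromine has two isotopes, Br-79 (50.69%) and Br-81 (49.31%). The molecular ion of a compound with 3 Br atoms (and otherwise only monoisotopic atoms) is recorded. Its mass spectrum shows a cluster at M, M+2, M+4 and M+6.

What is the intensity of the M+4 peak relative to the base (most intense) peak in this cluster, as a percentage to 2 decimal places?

97.28%

Term probabilities: M 0.1302, M+2 0.3801, M+4 0.3698, M+6 0.1199. Base peak = M+2.
P(M+2) = C(3,1) × 0.5069^2 × 0.4931^1 = 3 × 0.25694761 × 0.4931 = 0.380103 (base)
P(M+4) = C(3,2) × 0.5069^1 × 0.4931^2 = 3 × 0.5069 × 0.24314761 = 0.369755
Relative intensity = 0.369755 / 0.380103 × 100 = 97.28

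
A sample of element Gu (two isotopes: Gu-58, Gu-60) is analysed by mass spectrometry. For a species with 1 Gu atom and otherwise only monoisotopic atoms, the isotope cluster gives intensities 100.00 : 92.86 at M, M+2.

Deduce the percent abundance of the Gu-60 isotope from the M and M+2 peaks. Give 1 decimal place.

If p is the fraction of Gu that is Gu-58, then I(M+2)/I(M) = [C(1,1)·p^0·(1−p)] / p^1 = 1·(1−p)/p = 92.86/100.00 = 0.9286
(1−p)/p = 0.9286/1 = 0.9286  ⇒  p = 1/(1 + 0.9286) = 0.5185
Gu-58: 51.9%, Gu-60: 48.1%.

48.1%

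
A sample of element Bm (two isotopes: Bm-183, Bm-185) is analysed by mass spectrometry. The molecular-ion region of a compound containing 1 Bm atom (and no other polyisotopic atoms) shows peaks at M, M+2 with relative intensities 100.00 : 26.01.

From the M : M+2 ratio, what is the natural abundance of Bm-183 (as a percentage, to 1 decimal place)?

Let p = fractional abundance of Bm-183. I(M+2)/I(M) = [C(1,1)·p^0·(1−p)] / p^1 = 1·(1−p)/p = 26.01/100.00 = 0.2601
(1−p)/p = 0.2601/1 = 0.2601  ⇒  p = 1/(1 + 0.2601) = 0.7936
Bm-183: 79.4%, Bm-185: 20.6%.

79.4%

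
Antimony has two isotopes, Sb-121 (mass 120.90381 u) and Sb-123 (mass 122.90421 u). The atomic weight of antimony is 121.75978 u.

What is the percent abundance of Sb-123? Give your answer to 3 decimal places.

With x = fraction of Sb-121 (so Sb-123 is 1 − x):
120.90381·x + 122.90421·(1 − x) = 121.75978
(120.90381 − 122.90421)·x = 121.75978 − 122.90421
x = -1.14443 / -2.00040 = 0.57210 → 57.210% Sb-121, 42.790% Sb-123.

42.790%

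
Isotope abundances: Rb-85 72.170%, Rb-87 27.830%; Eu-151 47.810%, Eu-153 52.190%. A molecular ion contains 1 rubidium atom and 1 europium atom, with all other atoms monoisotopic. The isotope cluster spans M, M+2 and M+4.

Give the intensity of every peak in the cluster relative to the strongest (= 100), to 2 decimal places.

67.69 : 100.00 : 28.50

Rubidium pattern (n=1): 0.7217 : 0.2783
Europium pattern (n=1): 0.4781 : 0.5219
Convolve the two distributions (both contribute in 2-u steps):
  M: 0.7217×0.4781 = 0.345045
  M+2: 0.7217×0.5219 + 0.2783×0.4781 = 0.509710
  M+4: 0.2783×0.5219 = 0.145245
Scale to base peak (0.509710) = 100: 67.69 : 100.00 : 28.50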